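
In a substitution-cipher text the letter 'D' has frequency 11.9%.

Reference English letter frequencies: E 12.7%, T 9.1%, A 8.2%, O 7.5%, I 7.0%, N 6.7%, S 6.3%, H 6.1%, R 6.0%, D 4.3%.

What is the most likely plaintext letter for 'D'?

Step 1: The observed frequency is 11.9%.
Step 2: Compare with English frequencies:
  E: 12.7% (difference: 0.8%) <-- closest
  T: 9.1% (difference: 2.8%)
  A: 8.2% (difference: 3.7%)
  O: 7.5% (difference: 4.4%)
  I: 7.0% (difference: 4.9%)
  N: 6.7% (difference: 5.2%)
  S: 6.3% (difference: 5.6%)
  H: 6.1% (difference: 5.8%)
  R: 6.0% (difference: 5.9%)
  D: 4.3% (difference: 7.6%)
Step 3: 'D' most likely represents 'E' (frequency 12.7%).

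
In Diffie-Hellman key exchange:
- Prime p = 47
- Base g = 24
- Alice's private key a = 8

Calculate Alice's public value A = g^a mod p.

Step 1: A = g^a mod p = 24^8 mod 47.
  24^1 mod 47 = 24
  24^2 mod 47 = (24 * 24) mod 47 = 12
  24^3 mod 47 = (12 * 24) mod 47 = 6
  24^4 mod 47 = (6 * 24) mod 47 = 3
  24^5 mod 47 = (3 * 24) mod 47 = 25
  24^6 mod 47 = (25 * 24) mod 47 = 36
  24^7 mod 47 = (36 * 24) mod 47 = 18
  24^8 mod 47 = (18 * 24) mod 47 = 9
Result: A = 9.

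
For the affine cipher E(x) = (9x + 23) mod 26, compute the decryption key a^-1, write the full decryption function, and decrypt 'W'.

Step 1: Find a^-1, the modular inverse of 9 mod 26.
Step 2: We need 9 * a^-1 = 1 (mod 26).
Step 3: 9 * 3 = 27 = 1 * 26 + 1, so a^-1 = 3.
Step 4: D(y) = 3(y - 23) mod 26.
Step 5: Apply to 'W' (y = 22): D(22) = 3 * (22 - 23) mod 26 = 3 * -1 mod 26 = 23 -> 'X'.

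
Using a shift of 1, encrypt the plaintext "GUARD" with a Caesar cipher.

Step 1: For each letter, shift forward by 1 positions (mod 26).
  G (position 6) -> position (6+1) mod 26 = 7 -> H
  U (position 20) -> position (20+1) mod 26 = 21 -> V
  A (position 0) -> position (0+1) mod 26 = 1 -> B
  R (position 17) -> position (17+1) mod 26 = 18 -> S
  D (position 3) -> position (3+1) mod 26 = 4 -> E
Result: HVBSE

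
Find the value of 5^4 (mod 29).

Step 1: Compute 5^4 mod 29 step by step, reducing modulo 29 at each step.
  5^1 mod 29 = 5
  5^2 mod 29 = (5 * 5) mod 29 = 25
  5^3 mod 29 = (25 * 5) mod 29 = 9
  5^4 mod 29 = (9 * 5) mod 29 = 16
Step 2: Result = 16.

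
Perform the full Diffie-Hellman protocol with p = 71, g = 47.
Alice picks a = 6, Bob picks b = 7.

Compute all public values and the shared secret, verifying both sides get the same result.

Step 1: A = g^a mod p = 47^6 mod 71 = 15.
Step 2: B = g^b mod p = 47^7 mod 71 = 66.
Step 3: Alice computes s = B^a mod p = 66^6 mod 71 = 5.
Step 4: Bob computes s = A^b mod p = 15^7 mod 71 = 5.
Both sides agree: shared secret = 5.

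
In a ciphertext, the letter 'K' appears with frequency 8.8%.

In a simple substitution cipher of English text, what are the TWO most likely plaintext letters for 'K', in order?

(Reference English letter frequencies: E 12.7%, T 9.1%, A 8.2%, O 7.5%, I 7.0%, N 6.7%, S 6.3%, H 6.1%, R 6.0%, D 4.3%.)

Step 1: Observed frequency of 'K' is 8.8%.
Step 2: Compute distances to each reference frequency and sort:
  T (9.1%): difference = 0.3% <-- BEST
  A (8.2%): difference = 0.6% <-- RUNNER-UP
  O (7.5%): difference = 1.3%
  I (7.0%): difference = 1.8%
  N (6.7%): difference = 2.1%
Step 3: Most likely is 'T' (9.1%, diff 0.3%); second most likely is 'A' (8.2%, diff 0.6%).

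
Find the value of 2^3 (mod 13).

Step 1: Compute 2^3 mod 13 step by step, reducing modulo 13 at each step.
  2^1 mod 13 = 2
  2^2 mod 13 = (2 * 2) mod 13 = 4
  2^3 mod 13 = (4 * 2) mod 13 = 8
Step 2: Result = 8.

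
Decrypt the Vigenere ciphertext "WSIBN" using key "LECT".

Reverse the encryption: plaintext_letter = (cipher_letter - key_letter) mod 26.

Step 1: Extend key: LECTL
Step 2: Decrypt each letter (c - k) mod 26:
  W(22) - L(11) = (22-11) mod 26 = 11 = L
  S(18) - E(4) = (18-4) mod 26 = 14 = O
  I(8) - C(2) = (8-2) mod 26 = 6 = G
  B(1) - T(19) = (1-19) mod 26 = 8 = I
  N(13) - L(11) = (13-11) mod 26 = 2 = C
Plaintext: LOGIC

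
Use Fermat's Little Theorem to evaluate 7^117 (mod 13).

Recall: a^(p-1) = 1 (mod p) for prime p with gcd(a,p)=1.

Step 1: Since 13 is prime, by Fermat's Little Theorem: 7^12 = 1 (mod 13).
Step 2: Reduce exponent: 117 mod 12 = 9.
Step 3: So 7^117 = 7^9 (mod 13).
Step 4: 7^9 mod 13 = 8.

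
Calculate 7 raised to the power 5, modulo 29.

Step 1: Compute 7^5 mod 29 step by step, reducing modulo 29 at each step.
  7^1 mod 29 = 7
  7^2 mod 29 = (7 * 7) mod 29 = 20
  7^3 mod 29 = (20 * 7) mod 29 = 24
  7^4 mod 29 = (24 * 7) mod 29 = 23
  7^5 mod 29 = (23 * 7) mod 29 = 16
Step 2: Result = 16.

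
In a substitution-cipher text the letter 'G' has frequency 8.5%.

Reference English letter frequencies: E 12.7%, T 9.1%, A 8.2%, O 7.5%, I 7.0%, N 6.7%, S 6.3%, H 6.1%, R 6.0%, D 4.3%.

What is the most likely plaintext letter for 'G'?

Step 1: The observed frequency is 8.5%.
Step 2: Compare with English frequencies:
  E: 12.7% (difference: 4.2%)
  T: 9.1% (difference: 0.6%)
  A: 8.2% (difference: 0.3%) <-- closest
  O: 7.5% (difference: 1.0%)
  I: 7.0% (difference: 1.5%)
  N: 6.7% (difference: 1.8%)
  S: 6.3% (difference: 2.2%)
  H: 6.1% (difference: 2.4%)
  R: 6.0% (difference: 2.5%)
  D: 4.3% (difference: 4.2%)
Step 3: 'G' most likely represents 'A' (frequency 8.2%).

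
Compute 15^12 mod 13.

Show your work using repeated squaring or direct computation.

Step 1: Compute 15^12 mod 13 step by step, reducing modulo 13 at each step.
  15^1 mod 13 = 2
  15^2 mod 13 = (2 * 15) mod 13 = 4
  15^3 mod 13 = (4 * 15) mod 13 = 8
  15^4 mod 13 = (8 * 15) mod 13 = 3
  15^5 mod 13 = (3 * 15) mod 13 = 6
  15^6 mod 13 = (6 * 15) mod 13 = 12
  15^7 mod 13 = (12 * 15) mod 13 = 11
  15^8 mod 13 = (11 * 15) mod 13 = 9
  15^9 mod 13 = (9 * 15) mod 13 = 5
  15^10 mod 13 = (5 * 15) mod 13 = 10
  15^11 mod 13 = (10 * 15) mod 13 = 7
  15^12 mod 13 = (7 * 15) mod 13 = 1
Step 2: Result = 1.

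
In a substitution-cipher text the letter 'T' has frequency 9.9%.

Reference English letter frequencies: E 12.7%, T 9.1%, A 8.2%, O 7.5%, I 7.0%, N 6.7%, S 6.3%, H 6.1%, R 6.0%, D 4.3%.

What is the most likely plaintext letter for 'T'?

Step 1: The observed frequency is 9.9%.
Step 2: Compare with English frequencies:
  E: 12.7% (difference: 2.8%)
  T: 9.1% (difference: 0.8%) <-- closest
  A: 8.2% (difference: 1.7%)
  O: 7.5% (difference: 2.4%)
  I: 7.0% (difference: 2.9%)
  N: 6.7% (difference: 3.2%)
  S: 6.3% (difference: 3.6%)
  H: 6.1% (difference: 3.8%)
  R: 6.0% (difference: 3.9%)
  D: 4.3% (difference: 5.6%)
Step 3: 'T' most likely represents 'T' (frequency 9.1%).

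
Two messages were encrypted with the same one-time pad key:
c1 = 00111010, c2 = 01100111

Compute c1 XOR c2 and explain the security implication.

Step 1: c1 XOR c2 = (m1 XOR k) XOR (m2 XOR k).
Step 2: By XOR associativity/commutativity: = m1 XOR m2 XOR k XOR k = m1 XOR m2.
Step 3: 00111010 XOR 01100111 = 01011101 = 93.
Step 4: The key cancels out! An attacker learns m1 XOR m2 = 93, revealing the relationship between plaintexts.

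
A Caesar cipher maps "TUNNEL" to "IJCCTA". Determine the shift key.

Step 1: Compare first letters: T (position 19) -> I (position 8).
Step 2: Shift = (8 - 19) mod 26 = 15.
The shift value is 15.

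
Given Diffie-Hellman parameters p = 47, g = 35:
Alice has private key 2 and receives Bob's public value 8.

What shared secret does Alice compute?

Step 1: s = B^a mod p = 8^2 mod 47.
  8^1 mod 47 = 8
  8^2 mod 47 = (8 * 8) mod 47 = 17
Result: shared secret = 17.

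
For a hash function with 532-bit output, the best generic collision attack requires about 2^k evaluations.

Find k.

Step 1: The hash has a 532-bit output.
Step 2: Collision resistance means it should be infeasible to find any x != y with h(x) = h(y).
By the birthday bound, a generic collision search succeeds after about sqrt(2^532) = 2^(532/2) = 2^266 evaluations.
Step 3: Security level = 266 bits.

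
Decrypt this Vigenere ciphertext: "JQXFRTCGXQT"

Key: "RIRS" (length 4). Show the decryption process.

Step 1: Key 'RIRS' has length 4. Extended key: RIRSRIRSRIR
Step 2: Decrypt each position:
  J(9) - R(17) = 18 = S
  Q(16) - I(8) = 8 = I
  X(23) - R(17) = 6 = G
  F(5) - S(18) = 13 = N
  R(17) - R(17) = 0 = A
  T(19) - I(8) = 11 = L
  C(2) - R(17) = 11 = L
  G(6) - S(18) = 14 = O
  X(23) - R(17) = 6 = G
  Q(16) - I(8) = 8 = I
  T(19) - R(17) = 2 = C
Plaintext: SIGNALLOGIC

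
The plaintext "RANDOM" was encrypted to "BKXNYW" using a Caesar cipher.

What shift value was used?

Step 1: Compare first letters: R (position 17) -> B (position 1).
Step 2: Shift = (1 - 17) mod 26 = 10.
The shift value is 10.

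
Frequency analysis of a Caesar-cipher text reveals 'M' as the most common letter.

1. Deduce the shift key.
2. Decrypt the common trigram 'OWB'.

Step 1: In English, 'E' is the most frequent letter (12.7%).
Step 2: The most frequent ciphertext letter is 'M' (position 12).
Step 3: Shift = (12 - 4) mod 26 = 8.
Step 4: Decrypt 'OWB' by shifting back 8:
  O -> G
  W -> O
  B -> T
Step 5: 'OWB' decrypts to 'GOT'.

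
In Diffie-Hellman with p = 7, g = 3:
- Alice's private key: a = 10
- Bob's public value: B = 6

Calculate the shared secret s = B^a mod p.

Step 1: s = B^a mod p = 6^10 mod 7.
  6^1 mod 7 = 6
  6^2 mod 7 = (6 * 6) mod 7 = 1
  6^3 mod 7 = (1 * 6) mod 7 = 6
  6^4 mod 7 = (6 * 6) mod 7 = 1
  6^5 mod 7 = (1 * 6) mod 7 = 6
  6^6 mod 7 = (6 * 6) mod 7 = 1
  6^7 mod 7 = (1 * 6) mod 7 = 6
  6^8 mod 7 = (6 * 6) mod 7 = 1
  6^9 mod 7 = (1 * 6) mod 7 = 6
  6^10 mod 7 = (6 * 6) mod 7 = 1
Result: shared secret = 1.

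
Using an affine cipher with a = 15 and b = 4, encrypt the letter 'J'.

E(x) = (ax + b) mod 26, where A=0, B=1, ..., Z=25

Step 1: Convert 'J' to number: x = 9.
Step 2: E(9) = (15 * 9 + 4) mod 26 = 139 mod 26 = 9.
Step 3: Convert 9 back to letter: J.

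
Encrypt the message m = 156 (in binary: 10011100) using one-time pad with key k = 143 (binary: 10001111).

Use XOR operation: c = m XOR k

Step 1: Write out the XOR operation bit by bit:
  Message: 10011100
  Key:     10001111
  XOR:     00010011
Step 2: Convert to decimal: 00010011 = 19.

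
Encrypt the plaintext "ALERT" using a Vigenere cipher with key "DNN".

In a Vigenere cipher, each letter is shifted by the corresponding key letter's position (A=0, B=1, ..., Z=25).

Step 1: Repeat key to match plaintext length:
  Plaintext: ALERT
  Key:       DNNDN
Step 2: Encrypt each letter:
  A(0) + D(3) = (0+3) mod 26 = 3 = D
  L(11) + N(13) = (11+13) mod 26 = 24 = Y
  E(4) + N(13) = (4+13) mod 26 = 17 = R
  R(17) + D(3) = (17+3) mod 26 = 20 = U
  T(19) + N(13) = (19+13) mod 26 = 6 = G
Ciphertext: DYRUG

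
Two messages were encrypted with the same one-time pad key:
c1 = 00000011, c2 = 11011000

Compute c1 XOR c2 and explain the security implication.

Step 1: c1 XOR c2 = (m1 XOR k) XOR (m2 XOR k).
Step 2: By XOR associativity/commutativity: = m1 XOR m2 XOR k XOR k = m1 XOR m2.
Step 3: 00000011 XOR 11011000 = 11011011 = 219.
Step 4: The key cancels out! An attacker learns m1 XOR m2 = 219, revealing the relationship between plaintexts.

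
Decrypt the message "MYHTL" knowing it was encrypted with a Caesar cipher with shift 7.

Step 1: Reverse the shift by subtracting 7 from each letter position.
  M (position 12) -> position (12-7) mod 26 = 5 -> F
  Y (position 24) -> position (24-7) mod 26 = 17 -> R
  H (position 7) -> position (7-7) mod 26 = 0 -> A
  T (position 19) -> position (19-7) mod 26 = 12 -> M
  L (position 11) -> position (11-7) mod 26 = 4 -> E
Decrypted message: FRAME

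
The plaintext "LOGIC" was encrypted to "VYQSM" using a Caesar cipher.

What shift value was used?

Step 1: Compare first letters: L (position 11) -> V (position 21).
Step 2: Shift = (21 - 11) mod 26 = 10.
The shift value is 10.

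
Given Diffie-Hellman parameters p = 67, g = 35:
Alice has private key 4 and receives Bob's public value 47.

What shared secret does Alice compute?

Step 1: s = B^a mod p = 47^4 mod 67.
  47^1 mod 67 = 47
  47^2 mod 67 = (47 * 47) mod 67 = 65
  47^3 mod 67 = (65 * 47) mod 67 = 40
  47^4 mod 67 = (40 * 47) mod 67 = 4
Result: shared secret = 4.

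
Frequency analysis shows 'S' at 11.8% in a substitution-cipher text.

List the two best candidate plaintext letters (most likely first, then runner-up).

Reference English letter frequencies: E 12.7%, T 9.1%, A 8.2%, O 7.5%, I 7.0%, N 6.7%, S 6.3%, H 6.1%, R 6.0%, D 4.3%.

Step 1: Observed frequency of 'S' is 11.8%.
Step 2: Compute distances to each reference frequency and sort:
  E (12.7%): difference = 0.9% <-- BEST
  T (9.1%): difference = 2.7% <-- RUNNER-UP
  A (8.2%): difference = 3.6%
  O (7.5%): difference = 4.3%
  I (7.0%): difference = 4.8%
Step 3: Most likely is 'E' (12.7%, diff 0.9%); second most likely is 'T' (9.1%, diff 2.7%).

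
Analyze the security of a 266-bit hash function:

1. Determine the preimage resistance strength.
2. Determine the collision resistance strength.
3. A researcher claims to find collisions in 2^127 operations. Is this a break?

Step 1: Preimage resistance requires brute-force of 2^266 operations.
Step 2: Collision resistance (birthday bound) = 2^(266/2) = 2^133.
Step 3: The claimed attack costs 2^127 operations.
Step 4: Since 2^127 < 2^133, the claimed attack beats the generic birthday bound, so collision resistance is broken.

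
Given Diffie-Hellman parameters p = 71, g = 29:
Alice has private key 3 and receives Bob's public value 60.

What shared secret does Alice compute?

Step 1: s = B^a mod p = 60^3 mod 71.
  60^1 mod 71 = 60
  60^2 mod 71 = (60 * 60) mod 71 = 50
  60^3 mod 71 = (50 * 60) mod 71 = 18
Result: shared secret = 18.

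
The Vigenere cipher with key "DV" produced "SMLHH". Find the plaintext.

Step 1: Extend key: DVDVD
Step 2: Decrypt each letter (c - k) mod 26:
  S(18) - D(3) = (18-3) mod 26 = 15 = P
  M(12) - V(21) = (12-21) mod 26 = 17 = R
  L(11) - D(3) = (11-3) mod 26 = 8 = I
  H(7) - V(21) = (7-21) mod 26 = 12 = M
  H(7) - D(3) = (7-3) mod 26 = 4 = E
Plaintext: PRIME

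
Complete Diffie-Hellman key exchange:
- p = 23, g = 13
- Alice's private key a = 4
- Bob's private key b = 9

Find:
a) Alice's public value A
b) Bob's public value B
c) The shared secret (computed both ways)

Step 1: A = g^a mod p = 13^4 mod 23 = 18.
Step 2: B = g^b mod p = 13^9 mod 23 = 3.
Step 3: Alice computes s = B^a mod p = 3^4 mod 23 = 12.
Step 4: Bob computes s = A^b mod p = 18^9 mod 23 = 12.
Both sides agree: shared secret = 12.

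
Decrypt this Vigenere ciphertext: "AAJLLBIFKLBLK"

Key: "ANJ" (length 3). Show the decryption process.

Step 1: Key 'ANJ' has length 3. Extended key: ANJANJANJANJA
Step 2: Decrypt each position:
  A(0) - A(0) = 0 = A
  A(0) - N(13) = 13 = N
  J(9) - J(9) = 0 = A
  L(11) - A(0) = 11 = L
  L(11) - N(13) = 24 = Y
  B(1) - J(9) = 18 = S
  I(8) - A(0) = 8 = I
  F(5) - N(13) = 18 = S
  K(10) - J(9) = 1 = B
  L(11) - A(0) = 11 = L
  B(1) - N(13) = 14 = O
  L(11) - J(9) = 2 = C
  K(10) - A(0) = 10 = K
Plaintext: ANALYSISBLOCK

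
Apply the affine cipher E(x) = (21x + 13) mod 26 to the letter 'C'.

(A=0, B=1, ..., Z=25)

Step 1: Convert 'C' to number: x = 2.
Step 2: E(2) = (21 * 2 + 13) mod 26 = 55 mod 26 = 3.
Step 3: Convert 3 back to letter: D.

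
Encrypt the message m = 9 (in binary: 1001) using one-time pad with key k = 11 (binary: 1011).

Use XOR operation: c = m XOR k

Step 1: Write out the XOR operation bit by bit:
  Message: 1001
  Key:     1011
  XOR:     0010
Step 2: Convert to decimal: 0010 = 2.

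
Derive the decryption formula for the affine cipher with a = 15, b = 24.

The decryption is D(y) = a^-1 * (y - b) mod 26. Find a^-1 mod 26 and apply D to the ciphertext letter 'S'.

Step 1: Find a^-1, the modular inverse of 15 mod 26.
Step 2: We need 15 * a^-1 = 1 (mod 26).
Step 3: 15 * 7 = 105 = 4 * 26 + 1, so a^-1 = 7.
Step 4: D(y) = 7(y - 24) mod 26.
Step 5: Apply to 'S' (y = 18): D(18) = 7 * (18 - 24) mod 26 = 7 * -6 mod 26 = 10 -> 'K'.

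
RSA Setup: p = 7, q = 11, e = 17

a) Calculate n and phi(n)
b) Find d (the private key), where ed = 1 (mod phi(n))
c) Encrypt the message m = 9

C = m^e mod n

Step 1: n = 7 * 11 = 77.
Step 2: phi(n) = (7-1)(11-1) = 6 * 10 = 60.
Step 3: Find d = 17^(-1) mod 60 = 53.
  Verify: 17 * 53 = 901 = 1 (mod 60).
Step 4: C = 9^17 mod 77 = 4.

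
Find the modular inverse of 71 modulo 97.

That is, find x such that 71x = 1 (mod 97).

Step 1: We need x such that 71 * x = 1 (mod 97).
Step 2: Using the extended Euclidean algorithm or trial:
  71 * 41 = 2911 = 30 * 97 + 1.
Step 3: Since 2911 mod 97 = 1, the inverse is x = 41.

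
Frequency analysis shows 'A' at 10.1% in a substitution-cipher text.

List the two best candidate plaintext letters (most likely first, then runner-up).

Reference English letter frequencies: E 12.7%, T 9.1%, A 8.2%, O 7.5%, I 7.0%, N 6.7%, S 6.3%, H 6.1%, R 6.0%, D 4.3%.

Step 1: Observed frequency of 'A' is 10.1%.
Step 2: Compute distances to each reference frequency and sort:
  T (9.1%): difference = 1.0% <-- BEST
  A (8.2%): difference = 1.9% <-- RUNNER-UP
  E (12.7%): difference = 2.6%
  O (7.5%): difference = 2.6%
  I (7.0%): difference = 3.1%
Step 3: Most likely is 'T' (9.1%, diff 1.0%); second most likely is 'A' (8.2%, diff 1.9%).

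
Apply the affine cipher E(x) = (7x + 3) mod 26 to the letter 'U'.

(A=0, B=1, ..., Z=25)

Step 1: Convert 'U' to number: x = 20.
Step 2: E(20) = (7 * 20 + 3) mod 26 = 143 mod 26 = 13.
Step 3: Convert 13 back to letter: N.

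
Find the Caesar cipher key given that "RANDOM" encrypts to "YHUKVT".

Step 1: Compare first letters: R (position 17) -> Y (position 24).
Step 2: Shift = (24 - 17) mod 26 = 7.
The shift value is 7.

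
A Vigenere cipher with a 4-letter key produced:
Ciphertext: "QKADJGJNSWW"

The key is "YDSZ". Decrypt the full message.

Step 1: Key 'YDSZ' has length 4. Extended key: YDSZYDSZYDS
Step 2: Decrypt each position:
  Q(16) - Y(24) = 18 = S
  K(10) - D(3) = 7 = H
  A(0) - S(18) = 8 = I
  D(3) - Z(25) = 4 = E
  J(9) - Y(24) = 11 = L
  G(6) - D(3) = 3 = D
  J(9) - S(18) = 17 = R
  N(13) - Z(25) = 14 = O
  S(18) - Y(24) = 20 = U
  W(22) - D(3) = 19 = T
  W(22) - S(18) = 4 = E
Plaintext: SHIELDROUTE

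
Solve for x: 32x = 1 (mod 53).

Step 1: We need x such that 32 * x = 1 (mod 53).
Step 2: Using the extended Euclidean algorithm or trial:
  32 * 5 = 160 = 3 * 53 + 1.
Step 3: Since 160 mod 53 = 1, the inverse is x = 5.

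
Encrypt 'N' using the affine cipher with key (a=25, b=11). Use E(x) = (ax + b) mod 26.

Step 1: Convert 'N' to number: x = 13.
Step 2: E(13) = (25 * 13 + 11) mod 26 = 336 mod 26 = 24.
Step 3: Convert 24 back to letter: Y.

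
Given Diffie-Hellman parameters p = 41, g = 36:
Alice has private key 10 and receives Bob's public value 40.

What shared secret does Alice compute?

Step 1: s = B^a mod p = 40^10 mod 41.
  40^1 mod 41 = 40
  40^2 mod 41 = (40 * 40) mod 41 = 1
  40^3 mod 41 = (1 * 40) mod 41 = 40
  40^4 mod 41 = (40 * 40) mod 41 = 1
  40^5 mod 41 = (1 * 40) mod 41 = 40
  40^6 mod 41 = (40 * 40) mod 41 = 1
  40^7 mod 41 = (1 * 40) mod 41 = 40
  40^8 mod 41 = (40 * 40) mod 41 = 1
  40^9 mod 41 = (1 * 40) mod 41 = 40
  40^10 mod 41 = (40 * 40) mod 41 = 1
Result: shared secret = 1.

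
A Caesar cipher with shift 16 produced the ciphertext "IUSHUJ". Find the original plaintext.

Step 1: Reverse the shift by subtracting 16 from each letter position.
  I (position 8) -> position (8-16) mod 26 = 18 -> S
  U (position 20) -> position (20-16) mod 26 = 4 -> E
  S (position 18) -> position (18-16) mod 26 = 2 -> C
  H (position 7) -> position (7-16) mod 26 = 17 -> R
  U (position 20) -> position (20-16) mod 26 = 4 -> E
  J (position 9) -> position (9-16) mod 26 = 19 -> T
Decrypted message: SECRET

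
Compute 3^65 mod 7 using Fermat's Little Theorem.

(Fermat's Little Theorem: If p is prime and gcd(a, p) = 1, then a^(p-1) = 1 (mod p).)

Step 1: Since 7 is prime, by Fermat's Little Theorem: 3^6 = 1 (mod 7).
Step 2: Reduce exponent: 65 mod 6 = 5.
Step 3: So 3^65 = 3^5 (mod 7).
Step 4: 3^5 mod 7 = 5.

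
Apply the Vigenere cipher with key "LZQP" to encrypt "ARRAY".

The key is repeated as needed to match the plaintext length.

Step 1: Repeat key to match plaintext length:
  Plaintext: ARRAY
  Key:       LZQPL
Step 2: Encrypt each letter:
  A(0) + L(11) = (0+11) mod 26 = 11 = L
  R(17) + Z(25) = (17+25) mod 26 = 16 = Q
  R(17) + Q(16) = (17+16) mod 26 = 7 = H
  A(0) + P(15) = (0+15) mod 26 = 15 = P
  Y(24) + L(11) = (24+11) mod 26 = 9 = J
Ciphertext: LQHPJ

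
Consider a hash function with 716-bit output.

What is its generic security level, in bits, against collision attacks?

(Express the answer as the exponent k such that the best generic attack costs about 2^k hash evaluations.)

Step 1: The hash has a 716-bit output.
Step 2: Collision resistance means it should be infeasible to find any x != y with h(x) = h(y).
By the birthday bound, a generic collision search succeeds after about sqrt(2^716) = 2^(716/2) = 2^358 evaluations.
Step 3: Security level = 358 bits.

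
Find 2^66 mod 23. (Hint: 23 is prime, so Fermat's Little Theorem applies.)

Step 1: Since 23 is prime, by Fermat's Little Theorem: 2^22 = 1 (mod 23).
Step 2: Reduce exponent: 66 mod 22 = 0.
Step 3: So 2^66 = 2^0 (mod 23).
Step 4: 2^0 mod 23 = 1.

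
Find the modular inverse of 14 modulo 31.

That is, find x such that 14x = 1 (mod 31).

Step 1: We need x such that 14 * x = 1 (mod 31).
Step 2: Using the extended Euclidean algorithm or trial:
  14 * 20 = 280 = 9 * 31 + 1.
Step 3: Since 280 mod 31 = 1, the inverse is x = 20.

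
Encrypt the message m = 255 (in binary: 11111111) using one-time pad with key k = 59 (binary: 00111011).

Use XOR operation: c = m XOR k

Step 1: Write out the XOR operation bit by bit:
  Message: 11111111
  Key:     00111011
  XOR:     11000100
Step 2: Convert to decimal: 11000100 = 196.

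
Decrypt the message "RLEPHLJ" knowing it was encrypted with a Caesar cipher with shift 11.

Step 1: Reverse the shift by subtracting 11 from each letter position.
  R (position 17) -> position (17-11) mod 26 = 6 -> G
  L (position 11) -> position (11-11) mod 26 = 0 -> A
  E (position 4) -> position (4-11) mod 26 = 19 -> T
  P (position 15) -> position (15-11) mod 26 = 4 -> E
  H (position 7) -> position (7-11) mod 26 = 22 -> W
  L (position 11) -> position (11-11) mod 26 = 0 -> A
  J (position 9) -> position (9-11) mod 26 = 24 -> Y
Decrypted message: GATEWAY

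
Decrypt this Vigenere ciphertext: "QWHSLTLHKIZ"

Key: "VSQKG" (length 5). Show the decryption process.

Step 1: Key 'VSQKG' has length 5. Extended key: VSQKGVSQKGV
Step 2: Decrypt each position:
  Q(16) - V(21) = 21 = V
  W(22) - S(18) = 4 = E
  H(7) - Q(16) = 17 = R
  S(18) - K(10) = 8 = I
  L(11) - G(6) = 5 = F
  T(19) - V(21) = 24 = Y
  L(11) - S(18) = 19 = T
  H(7) - Q(16) = 17 = R
  K(10) - K(10) = 0 = A
  I(8) - G(6) = 2 = C
  Z(25) - V(21) = 4 = E
Plaintext: VERIFYTRACE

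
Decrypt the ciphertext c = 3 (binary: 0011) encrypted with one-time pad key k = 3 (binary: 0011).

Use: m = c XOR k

Step 1: XOR ciphertext with key:
  Ciphertext: 0011
  Key:        0011
  XOR:        0000
Step 2: Plaintext = 0000 = 0 in decimal.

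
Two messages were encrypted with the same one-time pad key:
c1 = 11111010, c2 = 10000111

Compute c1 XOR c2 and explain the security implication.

Step 1: c1 XOR c2 = (m1 XOR k) XOR (m2 XOR k).
Step 2: By XOR associativity/commutativity: = m1 XOR m2 XOR k XOR k = m1 XOR m2.
Step 3: 11111010 XOR 10000111 = 01111101 = 125.
Step 4: The key cancels out! An attacker learns m1 XOR m2 = 125, revealing the relationship between plaintexts.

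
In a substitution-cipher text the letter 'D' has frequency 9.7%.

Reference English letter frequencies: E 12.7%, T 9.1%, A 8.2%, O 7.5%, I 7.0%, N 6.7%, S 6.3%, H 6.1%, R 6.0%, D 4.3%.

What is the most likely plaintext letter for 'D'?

Step 1: The observed frequency is 9.7%.
Step 2: Compare with English frequencies:
  E: 12.7% (difference: 3.0%)
  T: 9.1% (difference: 0.6%) <-- closest
  A: 8.2% (difference: 1.5%)
  O: 7.5% (difference: 2.2%)
  I: 7.0% (difference: 2.7%)
  N: 6.7% (difference: 3.0%)
  S: 6.3% (difference: 3.4%)
  H: 6.1% (difference: 3.6%)
  R: 6.0% (difference: 3.7%)
  D: 4.3% (difference: 5.4%)
Step 3: 'D' most likely represents 'T' (frequency 9.1%).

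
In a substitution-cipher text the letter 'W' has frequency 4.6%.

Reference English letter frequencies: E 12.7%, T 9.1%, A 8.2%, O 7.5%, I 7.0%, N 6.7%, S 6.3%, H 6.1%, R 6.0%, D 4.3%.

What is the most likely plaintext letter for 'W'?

Step 1: The observed frequency is 4.6%.
Step 2: Compare with English frequencies:
  E: 12.7% (difference: 8.1%)
  T: 9.1% (difference: 4.5%)
  A: 8.2% (difference: 3.6%)
  O: 7.5% (difference: 2.9%)
  I: 7.0% (difference: 2.4%)
  N: 6.7% (difference: 2.1%)
  S: 6.3% (difference: 1.7%)
  H: 6.1% (difference: 1.5%)
  R: 6.0% (difference: 1.4%)
  D: 4.3% (difference: 0.3%) <-- closest
Step 3: 'W' most likely represents 'D' (frequency 4.3%).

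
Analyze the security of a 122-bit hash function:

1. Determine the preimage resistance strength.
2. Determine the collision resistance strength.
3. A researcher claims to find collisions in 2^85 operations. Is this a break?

Step 1: Preimage resistance requires brute-force of 2^122 operations.
Step 2: Collision resistance (birthday bound) = 2^(122/2) = 2^61.
Step 3: The claimed attack costs 2^85 operations.
Step 4: Since 2^85 >= 2^61, the claimed attack is no faster than the generic birthday attack, so this does not break collision resistance.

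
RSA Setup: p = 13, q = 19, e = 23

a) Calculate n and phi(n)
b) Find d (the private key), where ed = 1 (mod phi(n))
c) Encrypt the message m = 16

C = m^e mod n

Step 1: n = 13 * 19 = 247.
Step 2: phi(n) = (13-1)(19-1) = 12 * 18 = 216.
Step 3: Find d = 23^(-1) mod 216 = 47.
  Verify: 23 * 47 = 1081 = 1 (mod 216).
Step 4: C = 16^23 mod 247 = 61.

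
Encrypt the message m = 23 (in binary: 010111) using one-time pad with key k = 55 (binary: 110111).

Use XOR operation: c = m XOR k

Step 1: Write out the XOR operation bit by bit:
  Message: 010111
  Key:     110111
  XOR:     100000
Step 2: Convert to decimal: 100000 = 32.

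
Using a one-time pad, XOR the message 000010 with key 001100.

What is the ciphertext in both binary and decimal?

Step 1: Write out the XOR operation bit by bit:
  Message: 000010
  Key:     001100
  XOR:     001110
Step 2: Convert to decimal: 001110 = 14.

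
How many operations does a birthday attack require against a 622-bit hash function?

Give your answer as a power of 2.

Step 1: The birthday paradox gives collision probability ~50% after sqrt(2^n) = 2^(n/2) hashes.
Step 2: For 622-bit output: 2^(622/2) = 2^311.
Step 3: Approximately 2^311 hash computations needed.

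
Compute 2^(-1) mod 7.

Step 1: We need x such that 2 * x = 1 (mod 7).
Step 2: Using the extended Euclidean algorithm or trial:
  2 * 4 = 8 = 1 * 7 + 1.
Step 3: Since 8 mod 7 = 1, the inverse is x = 4.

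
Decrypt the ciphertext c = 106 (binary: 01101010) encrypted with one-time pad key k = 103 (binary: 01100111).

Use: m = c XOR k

Step 1: XOR ciphertext with key:
  Ciphertext: 01101010
  Key:        01100111
  XOR:        00001101
Step 2: Plaintext = 00001101 = 13 in decimal.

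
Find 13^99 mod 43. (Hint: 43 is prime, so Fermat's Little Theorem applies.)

Step 1: Since 43 is prime, by Fermat's Little Theorem: 13^42 = 1 (mod 43).
Step 2: Reduce exponent: 99 mod 42 = 15.
Step 3: So 13^99 = 13^15 (mod 43).
Step 4: 13^15 mod 43 = 35.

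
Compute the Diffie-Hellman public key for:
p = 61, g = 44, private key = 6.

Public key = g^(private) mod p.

Step 1: A = g^a mod p = 44^6 mod 61.
  44^1 mod 61 = 44
  44^2 mod 61 = (44 * 44) mod 61 = 45
  44^3 mod 61 = (45 * 44) mod 61 = 28
  44^4 mod 61 = (28 * 44) mod 61 = 12
  44^5 mod 61 = (12 * 44) mod 61 = 40
  44^6 mod 61 = (40 * 44) mod 61 = 52
Result: A = 52.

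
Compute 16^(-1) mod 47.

Step 1: We need x such that 16 * x = 1 (mod 47).
Step 2: Using the extended Euclidean algorithm or trial:
  16 * 3 = 48 = 1 * 47 + 1.
Step 3: Since 48 mod 47 = 1, the inverse is x = 3.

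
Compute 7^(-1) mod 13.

Step 1: We need x such that 7 * x = 1 (mod 13).
Step 2: Using the extended Euclidean algorithm or trial:
  7 * 2 = 14 = 1 * 13 + 1.
Step 3: Since 14 mod 13 = 1, the inverse is x = 2.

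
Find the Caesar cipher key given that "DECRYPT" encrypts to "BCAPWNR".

Step 1: Compare first letters: D (position 3) -> B (position 1).
Step 2: Shift = (1 - 3) mod 26 = 24.
The shift value is 24.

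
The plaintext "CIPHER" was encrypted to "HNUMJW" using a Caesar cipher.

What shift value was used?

Step 1: Compare first letters: C (position 2) -> H (position 7).
Step 2: Shift = (7 - 2) mod 26 = 5.
The shift value is 5.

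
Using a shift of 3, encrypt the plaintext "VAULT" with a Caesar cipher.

Step 1: For each letter, shift forward by 3 positions (mod 26).
  V (position 21) -> position (21+3) mod 26 = 24 -> Y
  A (position 0) -> position (0+3) mod 26 = 3 -> D
  U (position 20) -> position (20+3) mod 26 = 23 -> X
  L (position 11) -> position (11+3) mod 26 = 14 -> O
  T (position 19) -> position (19+3) mod 26 = 22 -> W
Result: YDXOW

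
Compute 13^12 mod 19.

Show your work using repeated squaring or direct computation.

Step 1: Compute 13^12 mod 19 step by step, reducing modulo 19 at each step.
  13^1 mod 19 = 13
  13^2 mod 19 = (13 * 13) mod 19 = 17
  13^3 mod 19 = (17 * 13) mod 19 = 12
  13^4 mod 19 = (12 * 13) mod 19 = 4
  13^5 mod 19 = (4 * 13) mod 19 = 14
  13^6 mod 19 = (14 * 13) mod 19 = 11
  13^7 mod 19 = (11 * 13) mod 19 = 10
  13^8 mod 19 = (10 * 13) mod 19 = 16
  13^9 mod 19 = (16 * 13) mod 19 = 18
  13^10 mod 19 = (18 * 13) mod 19 = 6
  13^11 mod 19 = (6 * 13) mod 19 = 2
  13^12 mod 19 = (2 * 13) mod 19 = 7
Step 2: Result = 7.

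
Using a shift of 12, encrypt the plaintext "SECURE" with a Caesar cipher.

Step 1: For each letter, shift forward by 12 positions (mod 26).
  S (position 18) -> position (18+12) mod 26 = 4 -> E
  E (position 4) -> position (4+12) mod 26 = 16 -> Q
  C (position 2) -> position (2+12) mod 26 = 14 -> O
  U (position 20) -> position (20+12) mod 26 = 6 -> G
  R (position 17) -> position (17+12) mod 26 = 3 -> D
  E (position 4) -> position (4+12) mod 26 = 16 -> Q
Result: EQOGDQ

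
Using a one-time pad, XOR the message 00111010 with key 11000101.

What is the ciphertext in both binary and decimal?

Step 1: Write out the XOR operation bit by bit:
  Message: 00111010
  Key:     11000101
  XOR:     11111111
Step 2: Convert to decimal: 11111111 = 255.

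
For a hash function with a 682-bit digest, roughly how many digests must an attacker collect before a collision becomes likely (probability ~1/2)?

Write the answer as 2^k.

Step 1: The birthday paradox gives collision probability ~50% after sqrt(2^n) = 2^(n/2) hashes.
Step 2: For 682-bit output: 2^(682/2) = 2^341.
Step 3: Approximately 2^341 hash computations needed.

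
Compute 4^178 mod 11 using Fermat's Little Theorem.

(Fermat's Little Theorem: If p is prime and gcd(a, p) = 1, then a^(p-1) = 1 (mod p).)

Step 1: Since 11 is prime, by Fermat's Little Theorem: 4^10 = 1 (mod 11).
Step 2: Reduce exponent: 178 mod 10 = 8.
Step 3: So 4^178 = 4^8 (mod 11).
Step 4: 4^8 mod 11 = 9.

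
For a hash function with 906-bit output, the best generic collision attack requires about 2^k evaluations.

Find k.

Step 1: The hash has a 906-bit output.
Step 2: Collision resistance means it should be infeasible to find any x != y with h(x) = h(y).
By the birthday bound, a generic collision search succeeds after about sqrt(2^906) = 2^(906/2) = 2^453 evaluations.
Step 3: Security level = 453 bits.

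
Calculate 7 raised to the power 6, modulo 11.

Step 1: Compute 7^6 mod 11 step by step, reducing modulo 11 at each step.
  7^1 mod 11 = 7
  7^2 mod 11 = (7 * 7) mod 11 = 5
  7^3 mod 11 = (5 * 7) mod 11 = 2
  7^4 mod 11 = (2 * 7) mod 11 = 3
  7^5 mod 11 = (3 * 7) mod 11 = 10
  7^6 mod 11 = (10 * 7) mod 11 = 4
Step 2: Result = 4.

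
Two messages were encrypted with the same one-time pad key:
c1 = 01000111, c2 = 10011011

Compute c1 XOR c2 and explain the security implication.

Step 1: c1 XOR c2 = (m1 XOR k) XOR (m2 XOR k).
Step 2: By XOR associativity/commutativity: = m1 XOR m2 XOR k XOR k = m1 XOR m2.
Step 3: 01000111 XOR 10011011 = 11011100 = 220.
Step 4: The key cancels out! An attacker learns m1 XOR m2 = 220, revealing the relationship between plaintexts.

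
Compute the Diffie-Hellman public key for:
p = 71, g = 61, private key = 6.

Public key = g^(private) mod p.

Step 1: A = g^a mod p = 61^6 mod 71.
  61^1 mod 71 = 61
  61^2 mod 71 = (61 * 61) mod 71 = 29
  61^3 mod 71 = (29 * 61) mod 71 = 65
  61^4 mod 71 = (65 * 61) mod 71 = 60
  61^5 mod 71 = (60 * 61) mod 71 = 39
  61^6 mod 71 = (39 * 61) mod 71 = 36
Result: A = 36.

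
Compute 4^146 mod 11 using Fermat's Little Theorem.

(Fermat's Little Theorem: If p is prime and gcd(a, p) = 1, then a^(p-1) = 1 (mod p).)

Step 1: Since 11 is prime, by Fermat's Little Theorem: 4^10 = 1 (mod 11).
Step 2: Reduce exponent: 146 mod 10 = 6.
Step 3: So 4^146 = 4^6 (mod 11).
Step 4: 4^6 mod 11 = 4.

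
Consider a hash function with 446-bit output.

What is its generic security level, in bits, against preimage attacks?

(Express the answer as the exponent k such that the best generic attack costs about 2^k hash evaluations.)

Step 1: The hash has a 446-bit output.
Step 2: Preimage resistance means: given a digest h(x), it should be infeasible to find any input that hashes to it.
With a 446-bit output there are 2^446 possible digests, so a generic brute-force preimage search costs about 2^446 evaluations.
Step 3: Security level = 446 bits.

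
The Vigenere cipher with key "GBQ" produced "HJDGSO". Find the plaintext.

Step 1: Extend key: GBQGBQ
Step 2: Decrypt each letter (c - k) mod 26:
  H(7) - G(6) = (7-6) mod 26 = 1 = B
  J(9) - B(1) = (9-1) mod 26 = 8 = I
  D(3) - Q(16) = (3-16) mod 26 = 13 = N
  G(6) - G(6) = (6-6) mod 26 = 0 = A
  S(18) - B(1) = (18-1) mod 26 = 17 = R
  O(14) - Q(16) = (14-16) mod 26 = 24 = Y
Plaintext: BINARY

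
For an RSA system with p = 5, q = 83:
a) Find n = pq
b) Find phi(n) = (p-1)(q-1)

Step 1: n = p * q = 5 * 83 = 415.
Step 2: phi(n) = (p-1)(q-1) = 4 * 82 = 328.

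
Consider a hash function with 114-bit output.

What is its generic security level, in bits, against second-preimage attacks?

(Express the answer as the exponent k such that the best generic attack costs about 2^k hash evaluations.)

Step 1: The hash has a 114-bit output.
Step 2: Second-preimage resistance means: given a specific input x, it should be infeasible to find a different y with h(y) = h(x).
With a 114-bit output, a generic search for a second preimage costs about 2^114 evaluations (each trial matches the fixed target with probability 2^-114).
Step 3: Security level = 114 bits.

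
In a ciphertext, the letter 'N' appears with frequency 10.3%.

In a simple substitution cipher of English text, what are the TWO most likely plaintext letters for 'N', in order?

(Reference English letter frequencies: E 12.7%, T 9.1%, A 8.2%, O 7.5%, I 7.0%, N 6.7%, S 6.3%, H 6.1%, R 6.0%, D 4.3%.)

Step 1: Observed frequency of 'N' is 10.3%.
Step 2: Compute distances to each reference frequency and sort:
  T (9.1%): difference = 1.2% <-- BEST
  A (8.2%): difference = 2.1% <-- RUNNER-UP
  E (12.7%): difference = 2.4%
  O (7.5%): difference = 2.8%
  I (7.0%): difference = 3.3%
Step 3: Most likely is 'T' (9.1%, diff 1.2%); second most likely is 'A' (8.2%, diff 2.1%).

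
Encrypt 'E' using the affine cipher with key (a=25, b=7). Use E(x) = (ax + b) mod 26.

Step 1: Convert 'E' to number: x = 4.
Step 2: E(4) = (25 * 4 + 7) mod 26 = 107 mod 26 = 3.
Step 3: Convert 3 back to letter: D.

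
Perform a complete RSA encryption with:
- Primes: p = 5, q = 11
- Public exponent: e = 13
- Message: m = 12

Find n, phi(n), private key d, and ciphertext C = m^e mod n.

Step 1: n = 5 * 11 = 55.
Step 2: phi(n) = (5-1)(11-1) = 4 * 10 = 40.
Step 3: Find d = 13^(-1) mod 40 = 37.
  Verify: 13 * 37 = 481 = 1 (mod 40).
Step 4: C = 12^13 mod 55 = 12.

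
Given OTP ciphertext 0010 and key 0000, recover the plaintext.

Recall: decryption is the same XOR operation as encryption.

Step 1: XOR ciphertext with key:
  Ciphertext: 0010
  Key:        0000
  XOR:        0010
Step 2: Plaintext = 0010 = 2 in decimal.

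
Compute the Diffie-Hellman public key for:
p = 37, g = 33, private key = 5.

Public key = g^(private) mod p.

Step 1: A = g^a mod p = 33^5 mod 37.
  33^1 mod 37 = 33
  33^2 mod 37 = (33 * 33) mod 37 = 16
  33^3 mod 37 = (16 * 33) mod 37 = 10
  33^4 mod 37 = (10 * 33) mod 37 = 34
  33^5 mod 37 = (34 * 33) mod 37 = 12
Result: A = 12.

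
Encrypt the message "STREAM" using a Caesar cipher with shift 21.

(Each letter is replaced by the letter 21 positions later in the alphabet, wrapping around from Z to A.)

Step 1: For each letter, shift forward by 21 positions (mod 26).
  S (position 18) -> position (18+21) mod 26 = 13 -> N
  T (position 19) -> position (19+21) mod 26 = 14 -> O
  R (position 17) -> position (17+21) mod 26 = 12 -> M
  E (position 4) -> position (4+21) mod 26 = 25 -> Z
  A (position 0) -> position (0+21) mod 26 = 21 -> V
  M (position 12) -> position (12+21) mod 26 = 7 -> H
Result: NOMZVH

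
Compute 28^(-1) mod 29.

Step 1: We need x such that 28 * x = 1 (mod 29).
Step 2: Using the extended Euclidean algorithm or trial:
  28 * 28 = 784 = 27 * 29 + 1.
Step 3: Since 784 mod 29 = 1, the inverse is x = 28.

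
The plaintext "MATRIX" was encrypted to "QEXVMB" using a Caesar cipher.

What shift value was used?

Step 1: Compare first letters: M (position 12) -> Q (position 16).
Step 2: Shift = (16 - 12) mod 26 = 4.
The shift value is 4.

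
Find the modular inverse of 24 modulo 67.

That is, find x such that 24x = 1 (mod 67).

Step 1: We need x such that 24 * x = 1 (mod 67).
Step 2: Using the extended Euclidean algorithm or trial:
  24 * 14 = 336 = 5 * 67 + 1.
Step 3: Since 336 mod 67 = 1, the inverse is x = 14.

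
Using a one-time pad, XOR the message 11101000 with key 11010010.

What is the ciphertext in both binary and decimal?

Step 1: Write out the XOR operation bit by bit:
  Message: 11101000
  Key:     11010010
  XOR:     00111010
Step 2: Convert to decimal: 00111010 = 58.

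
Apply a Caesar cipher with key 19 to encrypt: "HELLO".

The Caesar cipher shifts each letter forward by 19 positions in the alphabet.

Step 1: For each letter, shift forward by 19 positions (mod 26).
  H (position 7) -> position (7+19) mod 26 = 0 -> A
  E (position 4) -> position (4+19) mod 26 = 23 -> X
  L (position 11) -> position (11+19) mod 26 = 4 -> E
  L (position 11) -> position (11+19) mod 26 = 4 -> E
  O (position 14) -> position (14+19) mod 26 = 7 -> H
Result: AXEEH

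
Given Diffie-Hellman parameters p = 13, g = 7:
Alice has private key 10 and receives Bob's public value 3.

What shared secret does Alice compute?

Step 1: s = B^a mod p = 3^10 mod 13.
  3^1 mod 13 = 3
  3^2 mod 13 = (3 * 3) mod 13 = 9
  3^3 mod 13 = (9 * 3) mod 13 = 1
  3^4 mod 13 = (1 * 3) mod 13 = 3
  3^5 mod 13 = (3 * 3) mod 13 = 9
  3^6 mod 13 = (9 * 3) mod 13 = 1
  3^7 mod 13 = (1 * 3) mod 13 = 3
  3^8 mod 13 = (3 * 3) mod 13 = 9
  3^9 mod 13 = (9 * 3) mod 13 = 1
  3^10 mod 13 = (1 * 3) mod 13 = 3
Result: shared secret = 3.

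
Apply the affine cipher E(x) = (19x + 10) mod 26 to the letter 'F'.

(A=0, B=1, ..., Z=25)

Step 1: Convert 'F' to number: x = 5.
Step 2: E(5) = (19 * 5 + 10) mod 26 = 105 mod 26 = 1.
Step 3: Convert 1 back to letter: B.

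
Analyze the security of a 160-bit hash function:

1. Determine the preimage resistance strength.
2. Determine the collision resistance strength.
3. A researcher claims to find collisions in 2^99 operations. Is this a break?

Step 1: Preimage resistance requires brute-force of 2^160 operations.
Step 2: Collision resistance (birthday bound) = 2^(160/2) = 2^80.
Step 3: The claimed attack costs 2^99 operations.
Step 4: Since 2^99 >= 2^80, the claimed attack is no faster than the generic birthday attack, so this does not break collision resistance.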